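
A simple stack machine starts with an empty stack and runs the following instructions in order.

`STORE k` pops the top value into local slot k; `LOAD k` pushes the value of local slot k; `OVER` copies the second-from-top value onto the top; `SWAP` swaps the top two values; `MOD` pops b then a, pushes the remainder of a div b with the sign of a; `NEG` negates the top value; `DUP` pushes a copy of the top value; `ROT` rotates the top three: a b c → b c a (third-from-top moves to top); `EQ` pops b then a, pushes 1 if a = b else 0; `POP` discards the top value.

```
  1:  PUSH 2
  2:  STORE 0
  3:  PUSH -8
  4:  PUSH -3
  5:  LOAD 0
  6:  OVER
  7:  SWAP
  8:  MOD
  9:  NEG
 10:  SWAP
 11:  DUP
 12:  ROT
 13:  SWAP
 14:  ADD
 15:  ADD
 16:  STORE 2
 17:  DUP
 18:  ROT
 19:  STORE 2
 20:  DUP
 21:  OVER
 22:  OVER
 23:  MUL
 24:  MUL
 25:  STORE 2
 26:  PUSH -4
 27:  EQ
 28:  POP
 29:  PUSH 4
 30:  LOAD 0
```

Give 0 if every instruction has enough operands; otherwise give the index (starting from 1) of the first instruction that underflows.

18

PUSH 2  -> [2]
STORE 0 -> []
PUSH -8 -> [-8]
PUSH -3 -> [-8, -3]
LOAD 0  -> [-8, -3, 2]
OVER    -> [-8, -3, 2, -3]
SWAP    -> [-8, -3, -3, 2]
MOD     -> [-8, -3, -1]
NEG     -> [-8, -3, 1]
SWAP    -> [-8, 1, -3]
DUP     -> [-8, 1, -3, -3]
ROT     -> [-8, -3, -3, 1]
SWAP    -> [-8, -3, 1, -3]
ADD     -> [-8, -3, -2]
ADD     -> [-8, -5]
STORE 2 -> [-8]
DUP     -> [-8, -8]
ROT  — needs 3 operands, stack has 2 → underflow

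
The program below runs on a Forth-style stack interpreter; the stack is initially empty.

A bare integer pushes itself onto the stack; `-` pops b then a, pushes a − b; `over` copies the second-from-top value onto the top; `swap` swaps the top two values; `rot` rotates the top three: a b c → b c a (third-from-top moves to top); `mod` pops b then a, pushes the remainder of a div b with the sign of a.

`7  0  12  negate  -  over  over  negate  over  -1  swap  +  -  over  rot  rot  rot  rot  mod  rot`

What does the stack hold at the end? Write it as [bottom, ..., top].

7      → [7]
0      → [7, 0]
12     → [7, 0, 12]
negate → [7, 0, -12]
-      → [7, 12]
over   → [7, 12, 7]
over   → [7, 12, 7, 12]
negate → [7, 12, 7, -12]
over   → [7, 12, 7, -12, 7]
-1     → [7, 12, 7, -12, 7, -1]
swap   → [7, 12, 7, -12, -1, 7]
+      → [7, 12, 7, -12, 6]
-      → [7, 12, 7, -18]
over   → [7, 12, 7, -18, 7]
rot    → [7, 12, -18, 7, 7]
rot    → [7, 12, 7, 7, -18]
rot    → [7, 12, 7, -18, 7]
rot    → [7, 12, -18, 7, 7]
mod    → [7, 12, -18, 0]
rot    → [7, -18, 0, 12]

[7, -18, 0, 12]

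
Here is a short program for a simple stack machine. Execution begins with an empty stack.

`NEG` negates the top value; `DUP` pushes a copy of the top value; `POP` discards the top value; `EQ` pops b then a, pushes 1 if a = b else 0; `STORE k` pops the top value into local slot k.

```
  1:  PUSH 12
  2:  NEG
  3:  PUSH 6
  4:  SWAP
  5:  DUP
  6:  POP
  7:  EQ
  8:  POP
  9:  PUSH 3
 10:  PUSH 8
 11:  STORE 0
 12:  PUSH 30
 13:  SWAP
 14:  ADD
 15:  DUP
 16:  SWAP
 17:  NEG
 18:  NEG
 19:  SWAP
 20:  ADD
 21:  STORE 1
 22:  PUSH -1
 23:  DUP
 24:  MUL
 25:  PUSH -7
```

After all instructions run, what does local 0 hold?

PUSH 12 : 12
NEG     : -12
PUSH 6  : -12 6
SWAP    : 6 -12
DUP     : 6 -12 -12
POP     : 6 -12
EQ      : 0
POP     : (empty)
PUSH 3  : 3
PUSH 8  : 3 8
STORE 0 : 3
PUSH 30 : 3 30
SWAP    : 30 3
ADD     : 33
DUP     : 33 33
SWAP    : 33 33
NEG     : 33 -33
NEG     : 33 33
SWAP    : 33 33
ADD     : 66
STORE 1 : (empty)
PUSH -1 : -1
DUP     : -1 -1
MUL     : 1
PUSH -7 : 1 -7

8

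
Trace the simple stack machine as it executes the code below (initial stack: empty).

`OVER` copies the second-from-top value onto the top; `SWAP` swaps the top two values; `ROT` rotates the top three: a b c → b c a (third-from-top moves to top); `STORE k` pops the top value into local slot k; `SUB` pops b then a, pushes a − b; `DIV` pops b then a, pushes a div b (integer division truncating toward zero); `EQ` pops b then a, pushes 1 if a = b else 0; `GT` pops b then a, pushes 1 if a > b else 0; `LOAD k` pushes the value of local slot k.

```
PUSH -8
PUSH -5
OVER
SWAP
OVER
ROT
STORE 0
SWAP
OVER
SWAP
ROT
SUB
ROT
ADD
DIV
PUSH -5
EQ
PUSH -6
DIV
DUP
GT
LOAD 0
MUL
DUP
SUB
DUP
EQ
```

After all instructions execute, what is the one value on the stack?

PUSH -8 → -8
PUSH -5 → -8 -5
OVER    → -8 -5 -8
SWAP    → -8 -8 -5
OVER    → -8 -8 -5 -8
ROT     → -8 -5 -8 -8
STORE 0 → -8 -5 -8
SWAP    → -8 -8 -5
OVER    → -8 -8 -5 -8
SWAP    → -8 -8 -8 -5
ROT     → -8 -8 -5 -8
SUB     → -8 -8 3
ROT     → -8 3 -8
ADD     → -8 -5
DIV     → 1
PUSH -5 → 1 -5
EQ      → 0
PUSH -6 → 0 -6
DIV     → 0
DUP     → 0 0
GT      → 0
LOAD 0  → 0 -8
MUL     → 0
DUP     → 0 0
SUB     → 0
DUP     → 0 0
EQ      → 1

1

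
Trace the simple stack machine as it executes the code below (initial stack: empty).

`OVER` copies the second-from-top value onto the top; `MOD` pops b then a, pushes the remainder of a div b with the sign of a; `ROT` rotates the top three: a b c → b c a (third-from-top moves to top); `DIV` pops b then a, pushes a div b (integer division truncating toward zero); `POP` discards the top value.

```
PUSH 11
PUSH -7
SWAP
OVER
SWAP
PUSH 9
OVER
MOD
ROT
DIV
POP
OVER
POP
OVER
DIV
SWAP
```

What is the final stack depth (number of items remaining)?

2

PUSH 11 -> 11
PUSH -7 -> 11 -7
SWAP    -> -7 11
OVER    -> -7 11 -7
SWAP    -> -7 -7 11
PUSH 9  -> -7 -7 11 9
OVER    -> -7 -7 11 9 11
MOD     -> -7 -7 11 9
ROT     -> -7 11 9 -7
DIV     -> -7 11 -1
POP     -> -7 11
OVER    -> -7 11 -7
POP     -> -7 11
OVER    -> -7 11 -7
DIV     -> -7 -1
SWAP    -> -1 -7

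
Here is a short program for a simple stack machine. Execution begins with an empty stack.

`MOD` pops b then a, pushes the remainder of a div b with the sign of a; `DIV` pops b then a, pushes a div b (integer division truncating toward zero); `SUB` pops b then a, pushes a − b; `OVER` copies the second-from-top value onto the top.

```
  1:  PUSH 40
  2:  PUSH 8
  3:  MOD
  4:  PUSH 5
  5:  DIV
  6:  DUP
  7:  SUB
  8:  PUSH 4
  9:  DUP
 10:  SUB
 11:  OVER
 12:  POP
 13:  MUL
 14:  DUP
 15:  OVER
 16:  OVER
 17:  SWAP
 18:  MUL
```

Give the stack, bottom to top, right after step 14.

[0, 0]

PUSH 40  40
PUSH 8   40 8
MOD      0
PUSH 5   0 5
DIV      0
DUP      0 0
SUB      0
PUSH 4   0 4
DUP      0 4 4
SUB      0 0
OVER     0 0 0
POP      0 0
MUL      0
DUP      0 0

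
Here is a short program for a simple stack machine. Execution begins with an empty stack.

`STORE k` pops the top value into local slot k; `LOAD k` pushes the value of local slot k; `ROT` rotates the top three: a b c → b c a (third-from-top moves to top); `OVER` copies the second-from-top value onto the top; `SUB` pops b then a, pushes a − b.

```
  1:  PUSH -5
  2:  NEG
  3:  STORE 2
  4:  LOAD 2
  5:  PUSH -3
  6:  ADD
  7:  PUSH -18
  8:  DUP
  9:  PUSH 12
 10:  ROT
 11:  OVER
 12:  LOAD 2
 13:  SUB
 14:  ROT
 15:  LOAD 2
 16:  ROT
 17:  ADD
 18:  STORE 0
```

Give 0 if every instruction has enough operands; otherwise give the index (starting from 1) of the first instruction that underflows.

PUSH -5   [-5]
NEG       [5]
STORE 2   []
LOAD 2    [5]
PUSH -3   [5, -3]
ADD       [2]
PUSH -18  [2, -18]
DUP       [2, -18, -18]
PUSH 12   [2, -18, -18, 12]
ROT       [2, -18, 12, -18]
OVER      [2, -18, 12, -18, 12]
LOAD 2    [2, -18, 12, -18, 12, 5]
SUB       [2, -18, 12, -18, 7]
ROT       [2, -18, -18, 7, 12]
LOAD 2    [2, -18, -18, 7, 12, 5]
ROT       [2, -18, -18, 12, 5, 7]
ADD       [2, -18, -18, 12, 12]
STORE 0   [2, -18, -18, 12]

0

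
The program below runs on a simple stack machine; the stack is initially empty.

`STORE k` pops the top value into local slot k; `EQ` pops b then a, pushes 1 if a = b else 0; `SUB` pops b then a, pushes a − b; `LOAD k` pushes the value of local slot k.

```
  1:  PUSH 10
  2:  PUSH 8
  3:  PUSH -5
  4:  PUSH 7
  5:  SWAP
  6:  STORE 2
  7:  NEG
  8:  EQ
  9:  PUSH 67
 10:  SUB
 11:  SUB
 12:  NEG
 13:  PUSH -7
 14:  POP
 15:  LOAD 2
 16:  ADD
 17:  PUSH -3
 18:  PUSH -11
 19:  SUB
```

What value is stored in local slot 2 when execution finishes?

PUSH 10   10
PUSH 8    10 8
PUSH -5   10 8 -5
PUSH 7    10 8 -5 7
SWAP      10 8 7 -5
STORE 2   10 8 7
NEG       10 8 -7
EQ        10 0
PUSH 67   10 0 67
SUB       10 -67
SUB       77
NEG       -77
PUSH -7   -77 -7
POP       -77
LOAD 2    -77 -5
ADD       -82
PUSH -3   -82 -3
PUSH -11  -82 -3 -11
SUB       -82 8

-5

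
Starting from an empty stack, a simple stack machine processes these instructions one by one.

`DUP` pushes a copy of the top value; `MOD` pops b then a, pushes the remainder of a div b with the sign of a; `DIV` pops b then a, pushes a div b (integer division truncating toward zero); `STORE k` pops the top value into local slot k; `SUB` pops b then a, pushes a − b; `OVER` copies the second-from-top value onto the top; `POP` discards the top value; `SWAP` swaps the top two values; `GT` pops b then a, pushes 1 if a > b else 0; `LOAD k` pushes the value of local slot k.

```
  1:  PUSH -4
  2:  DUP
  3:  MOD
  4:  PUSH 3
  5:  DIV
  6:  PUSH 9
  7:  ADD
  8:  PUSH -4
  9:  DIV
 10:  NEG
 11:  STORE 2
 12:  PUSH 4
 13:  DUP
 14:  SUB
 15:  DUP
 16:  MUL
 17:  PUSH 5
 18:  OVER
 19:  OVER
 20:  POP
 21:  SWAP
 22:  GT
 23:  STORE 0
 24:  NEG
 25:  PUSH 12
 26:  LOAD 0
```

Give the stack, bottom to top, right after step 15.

PUSH -4  [-4]
DUP      [-4, -4]
MOD      [0]
PUSH 3   [0, 3]
DIV      [0]
PUSH 9   [0, 9]
ADD      [9]
PUSH -4  [9, -4]
DIV      [-2]
NEG      [2]
STORE 2  []
PUSH 4   [4]
DUP      [4, 4]
SUB      [0]
DUP      [0, 0]

[0, 0]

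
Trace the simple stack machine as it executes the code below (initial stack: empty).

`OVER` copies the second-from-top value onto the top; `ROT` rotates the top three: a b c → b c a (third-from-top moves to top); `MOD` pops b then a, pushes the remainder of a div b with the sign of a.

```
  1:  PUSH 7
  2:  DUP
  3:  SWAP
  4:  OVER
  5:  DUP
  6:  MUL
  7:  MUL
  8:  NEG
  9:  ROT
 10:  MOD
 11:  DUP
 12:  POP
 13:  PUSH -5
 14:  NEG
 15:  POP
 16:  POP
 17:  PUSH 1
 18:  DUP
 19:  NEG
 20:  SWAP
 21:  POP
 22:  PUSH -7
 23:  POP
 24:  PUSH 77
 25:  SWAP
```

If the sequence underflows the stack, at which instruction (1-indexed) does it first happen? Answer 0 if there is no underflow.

9

PUSH 7  [7]
DUP     [7, 7]
SWAP    [7, 7]
OVER    [7, 7, 7]
DUP     [7, 7, 7, 7]
MUL     [7, 7, 49]
MUL     [7, 343]
NEG     [7, -343]
ROT  — needs 3 operands, stack has 2 → underflow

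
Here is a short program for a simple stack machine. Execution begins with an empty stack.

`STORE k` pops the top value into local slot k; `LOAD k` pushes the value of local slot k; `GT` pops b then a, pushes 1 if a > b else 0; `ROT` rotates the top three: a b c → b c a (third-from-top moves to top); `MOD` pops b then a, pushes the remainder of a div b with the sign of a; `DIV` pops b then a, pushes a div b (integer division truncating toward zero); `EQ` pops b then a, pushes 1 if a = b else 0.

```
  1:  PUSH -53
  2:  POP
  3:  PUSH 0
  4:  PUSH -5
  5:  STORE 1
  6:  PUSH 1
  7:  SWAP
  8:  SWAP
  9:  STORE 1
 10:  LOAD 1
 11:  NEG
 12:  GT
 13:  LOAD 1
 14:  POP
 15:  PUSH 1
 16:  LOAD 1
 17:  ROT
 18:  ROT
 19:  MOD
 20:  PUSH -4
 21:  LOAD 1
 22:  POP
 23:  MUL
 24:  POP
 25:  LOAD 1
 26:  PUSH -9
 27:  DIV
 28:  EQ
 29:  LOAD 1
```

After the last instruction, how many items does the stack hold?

2

PUSH -53 : -53
POP      : (empty)
PUSH 0   : 0
PUSH -5  : 0 -5
STORE 1  : 0
PUSH 1   : 0 1
SWAP     : 1 0
SWAP     : 0 1
STORE 1  : 0
LOAD 1   : 0 1
NEG      : 0 -1
GT       : 1
LOAD 1   : 1 1
POP      : 1
PUSH 1   : 1 1
LOAD 1   : 1 1 1
ROT      : 1 1 1
ROT      : 1 1 1
MOD      : 1 0
PUSH -4  : 1 0 -4
LOAD 1   : 1 0 -4 1
POP      : 1 0 -4
MUL      : 1 0
POP      : 1
LOAD 1   : 1 1
PUSH -9  : 1 1 -9
DIV      : 1 0
EQ       : 0
LOAD 1   : 0 1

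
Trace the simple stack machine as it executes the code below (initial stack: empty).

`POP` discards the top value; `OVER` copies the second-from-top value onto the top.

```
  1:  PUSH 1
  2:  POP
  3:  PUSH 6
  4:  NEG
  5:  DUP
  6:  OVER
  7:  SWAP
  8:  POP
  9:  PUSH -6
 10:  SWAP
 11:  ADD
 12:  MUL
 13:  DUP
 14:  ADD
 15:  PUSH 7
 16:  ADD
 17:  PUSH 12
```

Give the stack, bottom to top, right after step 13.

PUSH 1   [1]
POP      []
PUSH 6   [6]
NEG      [-6]
DUP      [-6, -6]
OVER     [-6, -6, -6]
SWAP     [-6, -6, -6]
POP      [-6, -6]
PUSH -6  [-6, -6, -6]
SWAP     [-6, -6, -6]
ADD      [-6, -12]
MUL      [72]
DUP      [72, 72]

[72, 72]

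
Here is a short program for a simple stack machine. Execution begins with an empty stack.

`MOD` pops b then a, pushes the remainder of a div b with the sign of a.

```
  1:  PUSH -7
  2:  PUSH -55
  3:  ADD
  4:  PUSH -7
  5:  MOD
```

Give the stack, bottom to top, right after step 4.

PUSH -7  : [-7]
PUSH -55 : [-7, -55]
ADD      : [-62]
PUSH -7  : [-62, -7]

[-62, -7]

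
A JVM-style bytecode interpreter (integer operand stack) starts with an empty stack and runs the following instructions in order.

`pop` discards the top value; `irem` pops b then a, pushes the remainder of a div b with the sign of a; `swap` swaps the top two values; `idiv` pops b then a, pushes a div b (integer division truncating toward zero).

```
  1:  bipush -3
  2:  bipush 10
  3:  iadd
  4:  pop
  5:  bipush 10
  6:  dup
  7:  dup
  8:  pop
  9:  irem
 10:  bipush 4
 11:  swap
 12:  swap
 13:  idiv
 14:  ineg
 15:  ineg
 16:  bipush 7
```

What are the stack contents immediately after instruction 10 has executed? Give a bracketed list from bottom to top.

[0, 4]

bipush -3 : [-3]
bipush 10 : [-3, 10]
iadd      : [7]
pop       : []
bipush 10 : [10]
dup       : [10, 10]
dup       : [10, 10, 10]
pop       : [10, 10]
irem      : [0]
bipush 4  : [0, 4]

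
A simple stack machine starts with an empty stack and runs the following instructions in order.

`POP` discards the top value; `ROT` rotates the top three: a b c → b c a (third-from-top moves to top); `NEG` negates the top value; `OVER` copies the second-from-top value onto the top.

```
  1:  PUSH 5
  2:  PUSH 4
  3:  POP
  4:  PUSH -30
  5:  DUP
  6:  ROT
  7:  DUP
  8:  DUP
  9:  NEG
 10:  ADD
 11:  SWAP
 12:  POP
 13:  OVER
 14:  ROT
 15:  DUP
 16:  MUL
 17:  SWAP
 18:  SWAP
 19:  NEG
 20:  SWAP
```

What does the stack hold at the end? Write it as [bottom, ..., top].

[-30, 0, -900, -30]

PUSH 5    [5]
PUSH 4    [5, 4]
POP       [5]
PUSH -30  [5, -30]
DUP       [5, -30, -30]
ROT       [-30, -30, 5]
DUP       [-30, -30, 5, 5]
DUP       [-30, -30, 5, 5, 5]
NEG       [-30, -30, 5, 5, -5]
ADD       [-30, -30, 5, 0]
SWAP      [-30, -30, 0, 5]
POP       [-30, -30, 0]
OVER      [-30, -30, 0, -30]
ROT       [-30, 0, -30, -30]
DUP       [-30, 0, -30, -30, -30]
MUL       [-30, 0, -30, 900]
SWAP      [-30, 0, 900, -30]
SWAP      [-30, 0, -30, 900]
NEG       [-30, 0, -30, -900]
SWAP      [-30, 0, -900, -30]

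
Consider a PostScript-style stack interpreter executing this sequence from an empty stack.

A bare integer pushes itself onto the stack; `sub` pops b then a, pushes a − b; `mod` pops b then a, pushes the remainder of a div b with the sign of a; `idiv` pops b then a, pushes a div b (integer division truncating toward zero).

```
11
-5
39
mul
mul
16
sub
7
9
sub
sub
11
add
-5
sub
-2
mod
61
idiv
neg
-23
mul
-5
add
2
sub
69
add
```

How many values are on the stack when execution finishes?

1

11   → 11
-5   → 11 -5
39   → 11 -5 39
mul  → 11 -195
mul  → -2145
16   → -2145 16
sub  → -2161
7    → -2161 7
9    → -2161 7 9
sub  → -2161 -2
sub  → -2159
11   → -2159 11
add  → -2148
-5   → -2148 -5
sub  → -2143
-2   → -2143 -2
mod  → -1
61   → -1 61
idiv → 0
neg  → 0
-23  → 0 -23
mul  → 0
-5   → 0 -5
add  → -5
2    → -5 2
sub  → -7
69   → -7 69
add  → 62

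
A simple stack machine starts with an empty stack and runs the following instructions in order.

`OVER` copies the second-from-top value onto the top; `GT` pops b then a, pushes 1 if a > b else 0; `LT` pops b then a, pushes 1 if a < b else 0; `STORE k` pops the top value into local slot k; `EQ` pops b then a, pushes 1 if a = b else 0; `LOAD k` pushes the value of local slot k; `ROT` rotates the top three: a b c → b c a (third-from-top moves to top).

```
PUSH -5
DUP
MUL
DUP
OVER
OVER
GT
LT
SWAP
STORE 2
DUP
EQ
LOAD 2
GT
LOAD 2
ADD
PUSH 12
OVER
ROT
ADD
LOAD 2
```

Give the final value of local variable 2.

25

PUSH -5 -> [-5]
DUP     -> [-5, -5]
MUL     -> [25]
DUP     -> [25, 25]
OVER    -> [25, 25, 25]
OVER    -> [25, 25, 25, 25]
GT      -> [25, 25, 0]
LT      -> [25, 0]
SWAP    -> [0, 25]
STORE 2 -> [0]
DUP     -> [0, 0]
EQ      -> [1]
LOAD 2  -> [1, 25]
GT      -> [0]
LOAD 2  -> [0, 25]
ADD     -> [25]
PUSH 12 -> [25, 12]
OVER    -> [25, 12, 25]
ROT     -> [12, 25, 25]
ADD     -> [12, 50]
LOAD 2  -> [12, 50, 25]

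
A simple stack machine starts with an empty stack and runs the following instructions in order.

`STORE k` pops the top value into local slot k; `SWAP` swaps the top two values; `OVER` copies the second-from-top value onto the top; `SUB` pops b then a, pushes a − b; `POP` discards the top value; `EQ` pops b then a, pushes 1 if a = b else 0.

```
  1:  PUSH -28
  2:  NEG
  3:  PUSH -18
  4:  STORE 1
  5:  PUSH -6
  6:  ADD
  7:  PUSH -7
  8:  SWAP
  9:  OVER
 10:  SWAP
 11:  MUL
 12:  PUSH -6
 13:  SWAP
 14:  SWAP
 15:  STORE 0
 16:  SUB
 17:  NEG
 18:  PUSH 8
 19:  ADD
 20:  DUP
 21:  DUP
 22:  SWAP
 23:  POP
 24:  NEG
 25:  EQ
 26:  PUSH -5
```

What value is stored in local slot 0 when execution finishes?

PUSH -28 : -28
NEG      : 28
PUSH -18 : 28 -18
STORE 1  : 28
PUSH -6  : 28 -6
ADD      : 22
PUSH -7  : 22 -7
SWAP     : -7 22
OVER     : -7 22 -7
SWAP     : -7 -7 22
MUL      : -7 -154
PUSH -6  : -7 -154 -6
SWAP     : -7 -6 -154
SWAP     : -7 -154 -6
STORE 0  : -7 -154
SUB      : 147
NEG      : -147
PUSH 8   : -147 8
ADD      : -139
DUP      : -139 -139
DUP      : -139 -139 -139
SWAP     : -139 -139 -139
POP      : -139 -139
NEG      : -139 139
EQ       : 0
PUSH -5  : 0 -5

-6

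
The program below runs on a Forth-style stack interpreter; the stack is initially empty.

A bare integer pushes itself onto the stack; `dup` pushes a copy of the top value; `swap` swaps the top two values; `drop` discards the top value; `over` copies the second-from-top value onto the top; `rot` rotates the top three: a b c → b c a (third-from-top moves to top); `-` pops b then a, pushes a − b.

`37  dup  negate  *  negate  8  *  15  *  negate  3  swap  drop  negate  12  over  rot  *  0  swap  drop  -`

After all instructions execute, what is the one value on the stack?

37     → [37]
dup    → [37, 37]
negate → [37, -37]
*      → [-1369]
negate → [1369]
8      → [1369, 8]
*      → [10952]
15     → [10952, 15]
*      → [164280]
negate → [-164280]
3      → [-164280, 3]
swap   → [3, -164280]
drop   → [3]
negate → [-3]
12     → [-3, 12]
over   → [-3, 12, -3]
rot    → [12, -3, -3]
*      → [12, 9]
0      → [12, 9, 0]
swap   → [12, 0, 9]
drop   → [12, 0]
-      → [12]

12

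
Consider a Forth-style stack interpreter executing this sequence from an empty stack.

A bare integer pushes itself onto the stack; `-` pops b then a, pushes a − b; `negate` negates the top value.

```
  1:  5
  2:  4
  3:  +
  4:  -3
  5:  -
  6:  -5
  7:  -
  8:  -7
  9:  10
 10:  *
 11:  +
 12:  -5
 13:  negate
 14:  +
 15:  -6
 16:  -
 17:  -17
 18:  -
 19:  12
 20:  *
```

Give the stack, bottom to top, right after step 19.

[-25, 12]

5      : 5
4      : 5 4
+      : 9
-3     : 9 -3
-      : 12
-5     : 12 -5
-      : 17
-7     : 17 -7
10     : 17 -7 10
*      : 17 -70
+      : -53
-5     : -53 -5
negate : -53 5
+      : -48
-6     : -48 -6
-      : -42
-17    : -42 -17
-      : -25
12     : -25 12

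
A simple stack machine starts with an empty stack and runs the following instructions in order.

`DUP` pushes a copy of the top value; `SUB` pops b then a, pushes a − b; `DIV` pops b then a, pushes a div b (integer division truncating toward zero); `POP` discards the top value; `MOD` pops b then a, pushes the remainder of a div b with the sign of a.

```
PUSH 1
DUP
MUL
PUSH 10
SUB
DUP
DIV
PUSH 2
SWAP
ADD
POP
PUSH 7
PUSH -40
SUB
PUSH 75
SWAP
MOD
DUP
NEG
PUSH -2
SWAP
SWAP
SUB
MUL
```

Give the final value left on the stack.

PUSH 1    1
DUP       1 1
MUL       1
PUSH 10   1 10
SUB       -9
DUP       -9 -9
DIV       1
PUSH 2    1 2
SWAP      2 1
ADD       3
POP       (empty)
PUSH 7    7
PUSH -40  7 -40
SUB       47
PUSH 75   47 75
SWAP      75 47
MOD       28
DUP       28 28
NEG       28 -28
PUSH -2   28 -28 -2
SWAP      28 -2 -28
SWAP      28 -28 -2
SUB       28 -26
MUL       -728

-728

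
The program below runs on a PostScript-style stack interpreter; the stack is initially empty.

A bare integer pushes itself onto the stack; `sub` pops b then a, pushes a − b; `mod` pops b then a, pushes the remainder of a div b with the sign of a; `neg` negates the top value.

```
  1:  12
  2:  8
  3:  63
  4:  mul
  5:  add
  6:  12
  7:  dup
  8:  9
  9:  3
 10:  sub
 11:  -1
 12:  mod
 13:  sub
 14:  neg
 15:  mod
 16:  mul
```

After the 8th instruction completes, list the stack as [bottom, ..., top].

12  : [12]
8   : [12, 8]
63  : [12, 8, 63]
mul : [12, 504]
add : [516]
12  : [516, 12]
dup : [516, 12, 12]
9   : [516, 12, 12, 9]

[516, 12, 12, 9]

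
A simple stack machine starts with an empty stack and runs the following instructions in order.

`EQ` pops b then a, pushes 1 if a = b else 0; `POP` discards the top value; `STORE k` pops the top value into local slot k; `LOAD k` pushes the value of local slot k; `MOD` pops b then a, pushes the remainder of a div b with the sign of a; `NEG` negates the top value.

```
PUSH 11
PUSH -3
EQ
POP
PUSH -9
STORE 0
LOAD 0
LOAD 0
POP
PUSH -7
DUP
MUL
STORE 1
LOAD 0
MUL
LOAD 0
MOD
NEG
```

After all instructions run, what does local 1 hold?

49

PUSH 11 → 11
PUSH -3 → 11 -3
EQ      → 0
POP     → (empty)
PUSH -9 → -9
STORE 0 → (empty)
LOAD 0  → -9
LOAD 0  → -9 -9
POP     → -9
PUSH -7 → -9 -7
DUP     → -9 -7 -7
MUL     → -9 49
STORE 1 → -9
LOAD 0  → -9 -9
MUL     → 81
LOAD 0  → 81 -9
MOD     → 0
NEG     → 0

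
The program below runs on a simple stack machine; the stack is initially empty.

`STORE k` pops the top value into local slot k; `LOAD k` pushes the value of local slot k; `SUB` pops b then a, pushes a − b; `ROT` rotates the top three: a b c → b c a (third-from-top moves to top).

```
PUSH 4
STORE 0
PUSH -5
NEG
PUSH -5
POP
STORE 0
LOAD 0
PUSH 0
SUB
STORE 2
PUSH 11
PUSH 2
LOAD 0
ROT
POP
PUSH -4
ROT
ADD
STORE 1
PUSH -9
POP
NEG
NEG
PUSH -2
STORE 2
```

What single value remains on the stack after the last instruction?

PUSH 4  : 4
STORE 0 : (empty)
PUSH -5 : -5
NEG     : 5
PUSH -5 : 5 -5
POP     : 5
STORE 0 : (empty)
LOAD 0  : 5
PUSH 0  : 5 0
SUB     : 5
STORE 2 : (empty)
PUSH 11 : 11
PUSH 2  : 11 2
LOAD 0  : 11 2 5
ROT     : 2 5 11
POP     : 2 5
PUSH -4 : 2 5 -4
ROT     : 5 -4 2
ADD     : 5 -2
STORE 1 : 5
PUSH -9 : 5 -9
POP     : 5
NEG     : -5
NEG     : 5
PUSH -2 : 5 -2
STORE 2 : 5

5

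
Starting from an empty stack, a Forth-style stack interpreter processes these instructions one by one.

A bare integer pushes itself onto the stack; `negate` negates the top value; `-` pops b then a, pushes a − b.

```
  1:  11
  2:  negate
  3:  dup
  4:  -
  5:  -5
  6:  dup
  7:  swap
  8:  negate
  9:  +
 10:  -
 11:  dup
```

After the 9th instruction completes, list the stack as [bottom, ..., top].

11     → 11
negate → -11
dup    → -11 -11
-      → 0
-5     → 0 -5
dup    → 0 -5 -5
swap   → 0 -5 -5
negate → 0 -5 5
+      → 0 0

[0, 0]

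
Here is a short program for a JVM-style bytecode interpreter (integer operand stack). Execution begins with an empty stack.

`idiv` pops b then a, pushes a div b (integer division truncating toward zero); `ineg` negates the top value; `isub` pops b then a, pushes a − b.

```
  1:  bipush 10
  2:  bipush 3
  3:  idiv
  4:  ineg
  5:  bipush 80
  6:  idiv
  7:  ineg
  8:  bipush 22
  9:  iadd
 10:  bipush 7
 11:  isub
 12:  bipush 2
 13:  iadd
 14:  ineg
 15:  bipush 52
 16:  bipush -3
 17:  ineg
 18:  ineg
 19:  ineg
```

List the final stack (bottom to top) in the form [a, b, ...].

bipush 10  10
bipush 3   10 3
idiv       3
ineg       -3
bipush 80  -3 80
idiv       0
ineg       0
bipush 22  0 22
iadd       22
bipush 7   22 7
isub       15
bipush 2   15 2
iadd       17
ineg       -17
bipush 52  -17 52
bipush -3  -17 52 -3
ineg       -17 52 3
ineg       -17 52 -3
ineg       -17 52 3

[-17, 52, 3]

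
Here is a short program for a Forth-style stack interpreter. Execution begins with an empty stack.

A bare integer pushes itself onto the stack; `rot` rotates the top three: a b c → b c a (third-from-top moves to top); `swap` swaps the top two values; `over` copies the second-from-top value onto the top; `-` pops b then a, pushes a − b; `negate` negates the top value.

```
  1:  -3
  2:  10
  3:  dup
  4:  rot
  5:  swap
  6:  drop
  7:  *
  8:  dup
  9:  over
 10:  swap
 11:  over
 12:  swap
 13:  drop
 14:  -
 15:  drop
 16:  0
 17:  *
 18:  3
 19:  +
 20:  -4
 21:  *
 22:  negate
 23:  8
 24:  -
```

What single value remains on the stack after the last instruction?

-3      [-3]
10      [-3, 10]
dup     [-3, 10, 10]
rot     [10, 10, -3]
swap    [10, -3, 10]
drop    [10, -3]
*       [-30]
dup     [-30, -30]
over    [-30, -30, -30]
swap    [-30, -30, -30]
over    [-30, -30, -30, -30]
swap    [-30, -30, -30, -30]
drop    [-30, -30, -30]
-       [-30, 0]
drop    [-30]
0       [-30, 0]
*       [0]
3       [0, 3]
+       [3]
-4      [3, -4]
*       [-12]
negate  [12]
8       [12, 8]
-       [4]

4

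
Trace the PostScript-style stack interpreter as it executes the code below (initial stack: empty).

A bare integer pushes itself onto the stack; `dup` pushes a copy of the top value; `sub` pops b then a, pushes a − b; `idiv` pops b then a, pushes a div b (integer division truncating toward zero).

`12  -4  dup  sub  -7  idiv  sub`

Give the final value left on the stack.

12    12
-4    12 -4
dup   12 -4 -4
sub   12 0
-7    12 0 -7
idiv  12 0
sub   12

12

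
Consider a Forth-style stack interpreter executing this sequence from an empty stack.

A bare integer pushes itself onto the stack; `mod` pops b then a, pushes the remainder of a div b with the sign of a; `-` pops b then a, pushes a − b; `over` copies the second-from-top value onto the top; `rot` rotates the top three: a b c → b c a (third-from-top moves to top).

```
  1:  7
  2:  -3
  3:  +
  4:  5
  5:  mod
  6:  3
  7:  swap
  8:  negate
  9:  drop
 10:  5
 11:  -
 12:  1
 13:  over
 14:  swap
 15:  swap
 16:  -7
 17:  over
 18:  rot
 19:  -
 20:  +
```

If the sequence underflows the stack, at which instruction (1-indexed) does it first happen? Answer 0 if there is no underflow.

7       7
-3      7 -3
+       4
5       4 5
mod     4
3       4 3
swap    3 4
negate  3 -4
drop    3
5       3 5
-       -2
1       -2 1
over    -2 1 -2
swap    -2 -2 1
swap    -2 1 -2
-7      -2 1 -2 -7
over    -2 1 -2 -7 -2
rot     -2 1 -7 -2 -2
-       -2 1 -7 0
+       -2 1 -7

0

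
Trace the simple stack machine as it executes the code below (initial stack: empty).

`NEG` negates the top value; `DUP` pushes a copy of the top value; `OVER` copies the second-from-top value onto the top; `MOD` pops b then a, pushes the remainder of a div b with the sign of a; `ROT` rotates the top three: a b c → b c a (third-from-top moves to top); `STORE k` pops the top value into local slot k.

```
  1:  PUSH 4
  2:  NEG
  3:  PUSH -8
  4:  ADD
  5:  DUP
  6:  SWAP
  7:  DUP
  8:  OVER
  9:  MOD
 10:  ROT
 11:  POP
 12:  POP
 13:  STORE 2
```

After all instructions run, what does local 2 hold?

-12

PUSH 4   [4]
NEG      [-4]
PUSH -8  [-4, -8]
ADD      [-12]
DUP      [-12, -12]
SWAP     [-12, -12]
DUP      [-12, -12, -12]
OVER     [-12, -12, -12, -12]
MOD      [-12, -12, 0]
ROT      [-12, 0, -12]
POP      [-12, 0]
POP      [-12]
STORE 2  []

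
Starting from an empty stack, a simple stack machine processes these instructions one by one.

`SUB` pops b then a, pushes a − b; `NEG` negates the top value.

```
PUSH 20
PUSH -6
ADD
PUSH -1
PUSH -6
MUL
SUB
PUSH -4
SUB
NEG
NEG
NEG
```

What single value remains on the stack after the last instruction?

PUSH 20  20
PUSH -6  20 -6
ADD      14
PUSH -1  14 -1
PUSH -6  14 -1 -6
MUL      14 6
SUB      8
PUSH -4  8 -4
SUB      12
NEG      -12
NEG      12
NEG      -12

-12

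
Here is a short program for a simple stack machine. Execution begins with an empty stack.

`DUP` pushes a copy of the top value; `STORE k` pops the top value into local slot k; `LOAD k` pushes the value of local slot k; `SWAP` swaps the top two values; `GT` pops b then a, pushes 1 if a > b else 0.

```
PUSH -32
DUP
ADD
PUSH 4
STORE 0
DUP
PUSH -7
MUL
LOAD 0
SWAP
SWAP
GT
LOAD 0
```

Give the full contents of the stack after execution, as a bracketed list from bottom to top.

PUSH -32 : [-32]
DUP      : [-32, -32]
ADD      : [-64]
PUSH 4   : [-64, 4]
STORE 0  : [-64]
DUP      : [-64, -64]
PUSH -7  : [-64, -64, -7]
MUL      : [-64, 448]
LOAD 0   : [-64, 448, 4]
SWAP     : [-64, 4, 448]
SWAP     : [-64, 448, 4]
GT       : [-64, 1]
LOAD 0   : [-64, 1, 4]

[-64, 1, 4]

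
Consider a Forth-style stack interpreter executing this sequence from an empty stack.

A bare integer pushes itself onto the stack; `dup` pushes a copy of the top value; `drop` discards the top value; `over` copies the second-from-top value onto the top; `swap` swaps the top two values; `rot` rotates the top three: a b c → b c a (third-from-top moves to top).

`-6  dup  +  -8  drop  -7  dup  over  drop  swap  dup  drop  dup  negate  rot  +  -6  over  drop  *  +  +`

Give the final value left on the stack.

-6     : [-6]
dup    : [-6, -6]
+      : [-12]
-8     : [-12, -8]
drop   : [-12]
-7     : [-12, -7]
dup    : [-12, -7, -7]
over   : [-12, -7, -7, -7]
drop   : [-12, -7, -7]
swap   : [-12, -7, -7]
dup    : [-12, -7, -7, -7]
drop   : [-12, -7, -7]
dup    : [-12, -7, -7, -7]
negate : [-12, -7, -7, 7]
rot    : [-12, -7, 7, -7]
+      : [-12, -7, 0]
-6     : [-12, -7, 0, -6]
over   : [-12, -7, 0, -6, 0]
drop   : [-12, -7, 0, -6]
*      : [-12, -7, 0]
+      : [-12, -7]
+      : [-19]

-19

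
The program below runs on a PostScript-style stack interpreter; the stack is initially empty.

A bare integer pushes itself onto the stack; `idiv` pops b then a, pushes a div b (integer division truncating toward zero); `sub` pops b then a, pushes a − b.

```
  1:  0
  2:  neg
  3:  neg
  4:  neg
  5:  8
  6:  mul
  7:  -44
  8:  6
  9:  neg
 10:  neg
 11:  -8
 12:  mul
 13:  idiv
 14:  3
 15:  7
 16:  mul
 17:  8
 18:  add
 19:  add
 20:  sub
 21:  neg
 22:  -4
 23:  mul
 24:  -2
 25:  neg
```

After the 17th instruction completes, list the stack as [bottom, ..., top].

[0, 0, 21, 8]

0    → [0]
neg  → [0]
neg  → [0]
neg  → [0]
8    → [0, 8]
mul  → [0]
-44  → [0, -44]
6    → [0, -44, 6]
neg  → [0, -44, -6]
neg  → [0, -44, 6]
-8   → [0, -44, 6, -8]
mul  → [0, -44, -48]
idiv → [0, 0]
3    → [0, 0, 3]
7    → [0, 0, 3, 7]
mul  → [0, 0, 21]
8    → [0, 0, 21, 8]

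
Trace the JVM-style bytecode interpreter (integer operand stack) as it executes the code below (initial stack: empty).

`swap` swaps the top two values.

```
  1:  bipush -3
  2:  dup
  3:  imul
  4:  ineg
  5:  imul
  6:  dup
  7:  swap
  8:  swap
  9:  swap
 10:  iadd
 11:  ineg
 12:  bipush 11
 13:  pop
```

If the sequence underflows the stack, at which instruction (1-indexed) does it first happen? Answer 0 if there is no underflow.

5

bipush -3 → [-3]
dup       → [-3, -3]
imul      → [9]
ineg      → [-9]
imul  — needs 2 operands, stack has 1 → underflow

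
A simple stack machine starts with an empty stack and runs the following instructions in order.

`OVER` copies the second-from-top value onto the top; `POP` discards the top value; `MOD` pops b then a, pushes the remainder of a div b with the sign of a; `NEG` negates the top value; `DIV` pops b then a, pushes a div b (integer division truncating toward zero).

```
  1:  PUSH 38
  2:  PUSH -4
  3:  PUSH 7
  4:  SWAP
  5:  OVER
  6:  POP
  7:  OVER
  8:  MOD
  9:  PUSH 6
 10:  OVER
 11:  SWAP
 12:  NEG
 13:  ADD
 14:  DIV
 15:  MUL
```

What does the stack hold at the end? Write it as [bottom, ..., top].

[38, 0]

PUSH 38 : [38]
PUSH -4 : [38, -4]
PUSH 7  : [38, -4, 7]
SWAP    : [38, 7, -4]
OVER    : [38, 7, -4, 7]
POP     : [38, 7, -4]
OVER    : [38, 7, -4, 7]
MOD     : [38, 7, -4]
PUSH 6  : [38, 7, -4, 6]
OVER    : [38, 7, -4, 6, -4]
SWAP    : [38, 7, -4, -4, 6]
NEG     : [38, 7, -4, -4, -6]
ADD     : [38, 7, -4, -10]
DIV     : [38, 7, 0]
MUL     : [38, 0]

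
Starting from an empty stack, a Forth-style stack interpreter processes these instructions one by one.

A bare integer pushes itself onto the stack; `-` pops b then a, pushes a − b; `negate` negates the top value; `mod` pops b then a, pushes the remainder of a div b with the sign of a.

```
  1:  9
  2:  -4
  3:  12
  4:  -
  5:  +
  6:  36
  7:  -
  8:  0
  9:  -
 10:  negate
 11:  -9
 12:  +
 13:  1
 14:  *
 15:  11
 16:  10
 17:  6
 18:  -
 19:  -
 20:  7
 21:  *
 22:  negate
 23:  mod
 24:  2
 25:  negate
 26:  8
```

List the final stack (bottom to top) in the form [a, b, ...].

9      -> 9
-4     -> 9 -4
12     -> 9 -4 12
-      -> 9 -16
+      -> -7
36     -> -7 36
-      -> -43
0      -> -43 0
-      -> -43
negate -> 43
-9     -> 43 -9
+      -> 34
1      -> 34 1
*      -> 34
11     -> 34 11
10     -> 34 11 10
6      -> 34 11 10 6
-      -> 34 11 4
-      -> 34 7
7      -> 34 7 7
*      -> 34 49
negate -> 34 -49
mod    -> 34
2      -> 34 2
negate -> 34 -2
8      -> 34 -2 8

[34, -2, 8]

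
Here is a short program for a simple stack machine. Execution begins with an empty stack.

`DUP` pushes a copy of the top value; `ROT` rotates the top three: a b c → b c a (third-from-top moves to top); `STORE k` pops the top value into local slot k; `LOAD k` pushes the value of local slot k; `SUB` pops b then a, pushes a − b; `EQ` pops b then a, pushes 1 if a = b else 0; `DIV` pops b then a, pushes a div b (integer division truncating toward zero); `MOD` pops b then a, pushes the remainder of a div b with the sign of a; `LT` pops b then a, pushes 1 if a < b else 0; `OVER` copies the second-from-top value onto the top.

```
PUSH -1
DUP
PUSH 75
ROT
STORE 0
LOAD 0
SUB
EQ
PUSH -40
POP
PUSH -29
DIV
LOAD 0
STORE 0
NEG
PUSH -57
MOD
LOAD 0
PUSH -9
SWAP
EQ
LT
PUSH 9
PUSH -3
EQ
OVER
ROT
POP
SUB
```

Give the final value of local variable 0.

PUSH -1   -1
DUP       -1 -1
PUSH 75   -1 -1 75
ROT       -1 75 -1
STORE 0   -1 75
LOAD 0    -1 75 -1
SUB       -1 76
EQ        0
PUSH -40  0 -40
POP       0
PUSH -29  0 -29
DIV       0
LOAD 0    0 -1
STORE 0   0
NEG       0
PUSH -57  0 -57
MOD       0
LOAD 0    0 -1
PUSH -9   0 -1 -9
SWAP      0 -9 -1
EQ        0 0
LT        0
PUSH 9    0 9
PUSH -3   0 9 -3
EQ        0 0
OVER      0 0 0
ROT       0 0 0
POP       0 0
SUB       0

-1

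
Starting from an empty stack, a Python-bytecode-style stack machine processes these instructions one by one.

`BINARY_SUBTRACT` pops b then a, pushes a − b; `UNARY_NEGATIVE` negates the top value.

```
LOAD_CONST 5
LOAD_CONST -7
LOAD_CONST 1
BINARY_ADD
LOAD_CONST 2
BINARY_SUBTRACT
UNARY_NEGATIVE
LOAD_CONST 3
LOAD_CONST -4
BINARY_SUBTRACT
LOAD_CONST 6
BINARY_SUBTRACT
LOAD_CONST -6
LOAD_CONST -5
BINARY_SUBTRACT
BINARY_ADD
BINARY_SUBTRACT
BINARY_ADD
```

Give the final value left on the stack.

13

LOAD_CONST 5    -> 5
LOAD_CONST -7   -> 5 -7
LOAD_CONST 1    -> 5 -7 1
BINARY_ADD      -> 5 -6
LOAD_CONST 2    -> 5 -6 2
BINARY_SUBTRACT -> 5 -8
UNARY_NEGATIVE  -> 5 8
LOAD_CONST 3    -> 5 8 3
LOAD_CONST -4   -> 5 8 3 -4
BINARY_SUBTRACT -> 5 8 7
LOAD_CONST 6    -> 5 8 7 6
BINARY_SUBTRACT -> 5 8 1
LOAD_CONST -6   -> 5 8 1 -6
LOAD_CONST -5   -> 5 8 1 -6 -5
BINARY_SUBTRACT -> 5 8 1 -1
BINARY_ADD      -> 5 8 0
BINARY_SUBTRACT -> 5 8
BINARY_ADD      -> 13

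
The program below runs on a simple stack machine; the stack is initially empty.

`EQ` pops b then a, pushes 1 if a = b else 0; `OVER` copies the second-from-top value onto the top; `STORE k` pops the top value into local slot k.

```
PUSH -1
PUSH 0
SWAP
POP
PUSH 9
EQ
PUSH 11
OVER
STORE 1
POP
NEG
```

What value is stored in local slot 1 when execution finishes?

PUSH -1  -1
PUSH 0   -1 0
SWAP     0 -1
POP      0
PUSH 9   0 9
EQ       0
PUSH 11  0 11
OVER     0 11 0
STORE 1  0 11
POP      0
NEG      0

0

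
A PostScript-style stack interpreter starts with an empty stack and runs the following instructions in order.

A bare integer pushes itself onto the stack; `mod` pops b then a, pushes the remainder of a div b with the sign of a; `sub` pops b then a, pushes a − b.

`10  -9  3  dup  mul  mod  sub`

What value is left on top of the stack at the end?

10

10  : [10]
-9  : [10, -9]
3   : [10, -9, 3]
dup : [10, -9, 3, 3]
mul : [10, -9, 9]
mod : [10, 0]
sub : [10]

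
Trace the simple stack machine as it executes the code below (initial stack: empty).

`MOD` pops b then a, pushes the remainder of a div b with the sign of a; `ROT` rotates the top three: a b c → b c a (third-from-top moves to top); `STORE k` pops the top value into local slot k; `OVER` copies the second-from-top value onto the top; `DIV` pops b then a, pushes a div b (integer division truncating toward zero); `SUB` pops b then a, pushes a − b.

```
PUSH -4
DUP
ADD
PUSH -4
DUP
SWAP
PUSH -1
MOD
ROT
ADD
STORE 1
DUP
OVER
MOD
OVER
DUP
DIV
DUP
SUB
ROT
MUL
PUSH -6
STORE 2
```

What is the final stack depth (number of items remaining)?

PUSH -4 : -4
DUP     : -4 -4
ADD     : -8
PUSH -4 : -8 -4
DUP     : -8 -4 -4
SWAP    : -8 -4 -4
PUSH -1 : -8 -4 -4 -1
MOD     : -8 -4 0
ROT     : -4 0 -8
ADD     : -4 -8
STORE 1 : -4
DUP     : -4 -4
OVER    : -4 -4 -4
MOD     : -4 0
OVER    : -4 0 -4
DUP     : -4 0 -4 -4
DIV     : -4 0 1
DUP     : -4 0 1 1
SUB     : -4 0 0
ROT     : 0 0 -4
MUL     : 0 0
PUSH -6 : 0 0 -6
STORE 2 : 0 0

2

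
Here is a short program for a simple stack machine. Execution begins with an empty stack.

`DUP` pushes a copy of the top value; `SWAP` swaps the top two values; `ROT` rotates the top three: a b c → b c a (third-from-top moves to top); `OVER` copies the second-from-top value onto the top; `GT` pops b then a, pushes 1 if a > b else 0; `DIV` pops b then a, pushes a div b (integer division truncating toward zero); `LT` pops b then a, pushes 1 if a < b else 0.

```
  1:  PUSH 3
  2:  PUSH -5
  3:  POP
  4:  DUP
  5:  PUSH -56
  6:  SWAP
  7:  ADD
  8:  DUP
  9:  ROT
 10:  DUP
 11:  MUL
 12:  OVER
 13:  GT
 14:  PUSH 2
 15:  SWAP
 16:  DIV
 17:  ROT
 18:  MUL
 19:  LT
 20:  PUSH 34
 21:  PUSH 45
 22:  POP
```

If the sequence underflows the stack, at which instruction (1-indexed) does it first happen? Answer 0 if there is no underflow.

PUSH 3    3
PUSH -5   3 -5
POP       3
DUP       3 3
PUSH -56  3 3 -56
SWAP      3 -56 3
ADD       3 -53
DUP       3 -53 -53
ROT       -53 -53 3
DUP       -53 -53 3 3
MUL       -53 -53 9
OVER      -53 -53 9 -53
GT        -53 -53 1
PUSH 2    -53 -53 1 2
SWAP      -53 -53 2 1
DIV       -53 -53 2
ROT       -53 2 -53
MUL       -53 -106
LT        0
PUSH 34   0 34
PUSH 45   0 34 45
POP       0 34

0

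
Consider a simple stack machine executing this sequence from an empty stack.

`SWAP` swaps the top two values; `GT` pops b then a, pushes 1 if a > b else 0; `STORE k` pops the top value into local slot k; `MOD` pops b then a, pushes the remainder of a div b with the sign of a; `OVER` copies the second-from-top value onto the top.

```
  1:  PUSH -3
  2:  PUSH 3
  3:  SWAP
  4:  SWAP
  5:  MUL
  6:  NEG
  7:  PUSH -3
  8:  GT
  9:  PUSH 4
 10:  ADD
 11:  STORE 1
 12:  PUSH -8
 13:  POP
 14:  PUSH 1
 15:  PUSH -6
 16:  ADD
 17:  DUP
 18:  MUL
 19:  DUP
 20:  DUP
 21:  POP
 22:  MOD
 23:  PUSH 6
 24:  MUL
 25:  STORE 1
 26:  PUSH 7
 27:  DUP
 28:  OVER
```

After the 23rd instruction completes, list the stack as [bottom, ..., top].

[0, 6]

PUSH -3  -3
PUSH 3   -3 3
SWAP     3 -3
SWAP     -3 3
MUL      -9
NEG      9
PUSH -3  9 -3
GT       1
PUSH 4   1 4
ADD      5
STORE 1  (empty)
PUSH -8  -8
POP      (empty)
PUSH 1   1
PUSH -6  1 -6
ADD      -5
DUP      -5 -5
MUL      25
DUP      25 25
DUP      25 25 25
POP      25 25
MOD      0
PUSH 6   0 6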